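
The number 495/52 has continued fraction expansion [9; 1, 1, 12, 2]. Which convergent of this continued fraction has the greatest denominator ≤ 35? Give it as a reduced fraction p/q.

a_0 = 9: 9/1  (≤ bound)
a_1 = 1: 10/1  (≤ bound)
a_2 = 1: 19/2  (≤ bound)
a_3 = 12: 238/25  (≤ bound)
a_4 = 2: 495/52  (> 35, stop)

238/25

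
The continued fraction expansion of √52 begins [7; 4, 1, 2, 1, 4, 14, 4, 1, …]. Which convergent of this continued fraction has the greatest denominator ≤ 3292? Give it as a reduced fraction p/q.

9223/1279

List convergents until the denominator exceeds the bound:
a_0 = 7: 7/1  (≤ bound)
a_1 = 4: 29/4  (≤ bound)
a_2 = 1: 36/5  (≤ bound)
a_3 = 2: 101/14  (≤ bound)
a_4 = 1: 137/19  (≤ bound)
a_5 = 4: 649/90  (≤ bound)
a_6 = 14: 9223/1279  (≤ bound)
a_7 = 4: 37541/5206  (> 3292, stop)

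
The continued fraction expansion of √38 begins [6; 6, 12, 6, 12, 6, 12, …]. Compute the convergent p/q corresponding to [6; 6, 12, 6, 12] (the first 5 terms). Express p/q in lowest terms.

33294/5401

Work from the innermost term outward:
Start with 12.
6 + 1/(12/1) = 6 + 1/12 = 73/12
12 + 1/(73/12) = 12 + 12/73 = 888/73
6 + 1/(888/73) = 6 + 73/888 = 5401/888
6 + 1/(5401/888) = 6 + 888/5401 = 33294/5401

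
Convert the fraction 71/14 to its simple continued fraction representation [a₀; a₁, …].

71 = 5·14 + 1, so a_0 = 5
14 = 14·1 + 0, so a_1 = 14

[5; 14]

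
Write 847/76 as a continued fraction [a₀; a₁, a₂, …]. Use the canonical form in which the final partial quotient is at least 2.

⌊847/76⌋ = 11, remainder 11
⌊76/11⌋ = 6, remainder 10
⌊11/10⌋ = 1, remainder 1
⌊10/1⌋ = 10, remainder 0

[11; 6, 1, 10]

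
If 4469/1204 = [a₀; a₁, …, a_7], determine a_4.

7

4469 ÷ 1204 → quotient 3, remainder 857
1204 ÷ 857 → quotient 1, remainder 347
857 ÷ 347 → quotient 2, remainder 163
347 ÷ 163 → quotient 2, remainder 21
163 ÷ 21 → quotient 7, remainder 16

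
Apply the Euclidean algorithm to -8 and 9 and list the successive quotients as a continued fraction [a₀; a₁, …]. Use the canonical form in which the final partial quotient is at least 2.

Repeatedly divide and take the remainder:
-8 ÷ 9 → quotient -1, remainder 1
9 ÷ 1 → quotient 9, remainder 0

[-1; 9]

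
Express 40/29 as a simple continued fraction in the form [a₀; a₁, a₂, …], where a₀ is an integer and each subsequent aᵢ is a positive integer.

40 ÷ 29 → quotient 1, remainder 11
29 ÷ 11 → quotient 2, remainder 7
11 ÷ 7 → quotient 1, remainder 4
7 ÷ 4 → quotient 1, remainder 3
4 ÷ 3 → quotient 1, remainder 1
3 ÷ 1 → quotient 3, remainder 0

[1; 2, 1, 1, 1, 3]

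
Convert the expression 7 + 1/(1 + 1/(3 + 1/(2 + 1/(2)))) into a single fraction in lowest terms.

Start with 2.
2 + 1/(2/1) = 2 + 1/2 = 5/2
3 + 1/(5/2) = 3 + 2/5 = 17/5
1 + 1/(17/5) = 1 + 5/17 = 22/17
7 + 1/(22/17) = 7 + 17/22 = 171/22

171/22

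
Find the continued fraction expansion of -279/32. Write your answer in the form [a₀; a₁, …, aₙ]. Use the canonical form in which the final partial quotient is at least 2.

[-9; 3, 1, 1, 4]

Apply division with remainder until the remainder is 0:
-279 ÷ 32 → quotient -9, remainder 9
32 ÷ 9 → quotient 3, remainder 5
9 ÷ 5 → quotient 1, remainder 4
5 ÷ 4 → quotient 1, remainder 1
4 ÷ 1 → quotient 4, remainder 0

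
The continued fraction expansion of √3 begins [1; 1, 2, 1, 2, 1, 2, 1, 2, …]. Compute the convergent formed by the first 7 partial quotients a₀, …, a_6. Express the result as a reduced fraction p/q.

71/41

Start with 2.
1 + 1/(2/1) = 1 + 1/2 = 3/2
2 + 1/(3/2) = 2 + 2/3 = 8/3
1 + 1/(8/3) = 1 + 3/8 = 11/8
2 + 1/(11/8) = 2 + 8/11 = 30/11
1 + 1/(30/11) = 1 + 11/30 = 41/30
1 + 1/(41/30) = 1 + 30/41 = 71/41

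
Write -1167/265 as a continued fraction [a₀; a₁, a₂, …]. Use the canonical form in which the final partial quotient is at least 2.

Run the Euclidean algorithm, recording each quotient:
⌊-1167/265⌋ = -5, remainder 158
⌊265/158⌋ = 1, remainder 107
⌊158/107⌋ = 1, remainder 51
⌊107/51⌋ = 2, remainder 5
⌊51/5⌋ = 10, remainder 1
⌊5/1⌋ = 5, remainder 0

[-5; 1, 1, 2, 10, 5]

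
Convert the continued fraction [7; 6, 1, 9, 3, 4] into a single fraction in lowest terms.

6609/925

Use the convergent recurrence hₖ = aₖ·hₖ₋₁ + hₖ₋₂ (and likewise for the denominators kₖ):
a_0 = 7: 7/1
a_1 = 6: 43/6
a_2 = 1: 50/7
a_3 = 9: 493/69
a_4 = 3: 1529/214
a_5 = 4: 6609/925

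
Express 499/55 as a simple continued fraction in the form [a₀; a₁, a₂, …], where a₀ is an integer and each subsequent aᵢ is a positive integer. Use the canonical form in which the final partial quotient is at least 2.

⌊499/55⌋ = 9, remainder 4
⌊55/4⌋ = 13, remainder 3
⌊4/3⌋ = 1, remainder 1
⌊3/1⌋ = 3, remainder 0

[9; 13, 1, 3]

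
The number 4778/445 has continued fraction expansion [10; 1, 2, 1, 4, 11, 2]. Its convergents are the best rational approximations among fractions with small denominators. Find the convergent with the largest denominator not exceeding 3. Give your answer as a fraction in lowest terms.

32/3

List convergents until the denominator exceeds the bound:
a_0 = 10: 10/1  (≤ bound)
a_1 = 1: 11/1  (≤ bound)
a_2 = 2: 32/3  (≤ bound)
a_3 = 1: 43/4  (> 3, stop)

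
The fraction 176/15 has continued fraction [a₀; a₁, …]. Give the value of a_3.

⌊176/15⌋ = 11, remainder 11
⌊15/11⌋ = 1, remainder 4
⌊11/4⌋ = 2, remainder 3
⌊4/3⌋ = 1, remainder 1

1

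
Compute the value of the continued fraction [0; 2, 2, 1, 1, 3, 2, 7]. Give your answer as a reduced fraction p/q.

305/729

a_0 = 0: 0/1
a_1 = 2: 1/2
a_2 = 2: 2/5
a_3 = 1: 3/7
a_4 = 1: 5/12
a_5 = 3: 18/43
a_6 = 2: 41/98
a_7 = 7: 305/729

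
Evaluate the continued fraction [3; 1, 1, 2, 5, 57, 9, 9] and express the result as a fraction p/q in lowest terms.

455727/126851

Use the convergent recurrence hₖ = aₖ·hₖ₋₁ + hₖ₋₂ (and likewise for the denominators kₖ):
a_0 = 3: 3/1
a_1 = 1: 4/1
a_2 = 1: 7/2
a_3 = 2: 18/5
a_4 = 5: 97/27
a_5 = 57: 5547/1544
a_6 = 9: 50020/13923
a_7 = 9: 455727/126851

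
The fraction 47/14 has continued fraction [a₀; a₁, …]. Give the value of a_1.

2

47 ÷ 14 → quotient 3, remainder 5
14 ÷ 5 → quotient 2, remainder 4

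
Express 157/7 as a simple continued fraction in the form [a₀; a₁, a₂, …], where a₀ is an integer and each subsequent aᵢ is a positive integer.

[22; 2, 3]

⌊157/7⌋ = 22, remainder 3
⌊7/3⌋ = 2, remainder 1
⌊3/1⌋ = 3, remainder 0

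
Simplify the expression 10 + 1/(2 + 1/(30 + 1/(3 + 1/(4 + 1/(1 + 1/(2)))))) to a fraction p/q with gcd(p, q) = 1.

29094/2773

Starting at the tail and folding back:
Start with 2.
1 + 1/(2/1) = 1 + 1/2 = 3/2
4 + 1/(3/2) = 4 + 2/3 = 14/3
3 + 1/(14/3) = 3 + 3/14 = 45/14
30 + 1/(45/14) = 30 + 14/45 = 1364/45
2 + 1/(1364/45) = 2 + 45/1364 = 2773/1364
10 + 1/(2773/1364) = 10 + 1364/2773 = 29094/2773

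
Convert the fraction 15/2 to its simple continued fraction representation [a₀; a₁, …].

[7; 2]

15 = 7·2 + 1, so a_0 = 7
2 = 2·1 + 0, so a_1 = 2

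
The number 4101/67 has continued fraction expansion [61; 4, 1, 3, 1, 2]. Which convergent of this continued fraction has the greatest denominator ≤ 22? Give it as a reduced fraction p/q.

1163/19

List convergents until the denominator exceeds the bound:
a_0 = 61: 61/1  (≤ bound)
a_1 = 4: 245/4  (≤ bound)
a_2 = 1: 306/5  (≤ bound)
a_3 = 3: 1163/19  (≤ bound)
a_4 = 1: 1469/24  (> 22, stop)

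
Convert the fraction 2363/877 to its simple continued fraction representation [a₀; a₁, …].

2363 = 2·877 + 609, so a_0 = 2
877 = 1·609 + 268, so a_1 = 1
609 = 2·268 + 73, so a_2 = 2
268 = 3·73 + 49, so a_3 = 3
73 = 1·49 + 24, so a_4 = 1
49 = 2·24 + 1, so a_5 = 2
24 = 24·1 + 0, so a_6 = 24

[2; 1, 2, 3, 1, 2, 24]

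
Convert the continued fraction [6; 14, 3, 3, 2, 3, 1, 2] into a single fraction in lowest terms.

24571/4048

Starting at the tail and folding back:
Start with 2.
1 + 1/(2/1) = 1 + 1/2 = 3/2
3 + 1/(3/2) = 3 + 2/3 = 11/3
2 + 1/(11/3) = 2 + 3/11 = 25/11
3 + 1/(25/11) = 3 + 11/25 = 86/25
3 + 1/(86/25) = 3 + 25/86 = 283/86
14 + 1/(283/86) = 14 + 86/283 = 4048/283
6 + 1/(4048/283) = 6 + 283/4048 = 24571/4048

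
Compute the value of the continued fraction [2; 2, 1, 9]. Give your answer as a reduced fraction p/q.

a_0 = 2: 2/1
a_1 = 2: 5/2
a_2 = 1: 7/3
a_3 = 9: 68/29

68/29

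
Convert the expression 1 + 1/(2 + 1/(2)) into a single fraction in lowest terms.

Start with 2.
2 + 1/(2/1) = 2 + 1/2 = 5/2
1 + 1/(5/2) = 1 + 2/5 = 7/5

7/5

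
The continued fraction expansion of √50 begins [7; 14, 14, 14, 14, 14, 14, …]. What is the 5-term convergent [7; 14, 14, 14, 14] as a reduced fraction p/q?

275807/39005

Start with 14.
14 + 1/(14/1) = 14 + 1/14 = 197/14
14 + 1/(197/14) = 14 + 14/197 = 2772/197
14 + 1/(2772/197) = 14 + 197/2772 = 39005/2772
7 + 1/(39005/2772) = 7 + 2772/39005 = 275807/39005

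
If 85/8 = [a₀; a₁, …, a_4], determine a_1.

85 = 10·8 + 5, so a_0 = 10
8 = 1·5 + 3, so a_1 = 1

1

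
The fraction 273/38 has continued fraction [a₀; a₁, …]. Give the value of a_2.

2

⌊273/38⌋ = 7, remainder 7
⌊38/7⌋ = 5, remainder 3
⌊7/3⌋ = 2, remainder 1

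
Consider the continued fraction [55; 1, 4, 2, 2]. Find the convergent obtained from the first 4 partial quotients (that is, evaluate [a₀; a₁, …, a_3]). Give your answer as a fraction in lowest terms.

Start with 2.
4 + 1/(2/1) = 4 + 1/2 = 9/2
1 + 1/(9/2) = 1 + 2/9 = 11/9
55 + 1/(11/9) = 55 + 9/11 = 614/11

614/11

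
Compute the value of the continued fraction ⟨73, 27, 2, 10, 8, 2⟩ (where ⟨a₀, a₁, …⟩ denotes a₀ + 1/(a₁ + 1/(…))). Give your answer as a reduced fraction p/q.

724448/9919

a_0 = 73: 73/1
a_1 = 27: 1972/27
a_2 = 2: 4017/55
a_3 = 10: 42142/577
a_4 = 8: 341153/4671
a_5 = 2: 724448/9919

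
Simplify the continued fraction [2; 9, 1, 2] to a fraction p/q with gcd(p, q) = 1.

61/29

Compute successive convergents:
a_0 = 2: 2/1
a_1 = 9: 19/9
a_2 = 1: 21/10
a_3 = 2: 61/29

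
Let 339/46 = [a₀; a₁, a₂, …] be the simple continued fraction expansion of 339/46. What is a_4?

339 = 7·46 + 17, so a_0 = 7
46 = 2·17 + 12, so a_1 = 2
17 = 1·12 + 5, so a_2 = 1
12 = 2·5 + 2, so a_3 = 2
5 = 2·2 + 1, so a_4 = 2

2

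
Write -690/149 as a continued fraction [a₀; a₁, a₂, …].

⌊-690/149⌋ = -5, remainder 55
⌊149/55⌋ = 2, remainder 39
⌊55/39⌋ = 1, remainder 16
⌊39/16⌋ = 2, remainder 7
⌊16/7⌋ = 2, remainder 2
⌊7/2⌋ = 3, remainder 1
⌊2/1⌋ = 2, remainder 0

[-5; 2, 1, 2, 2, 3, 2]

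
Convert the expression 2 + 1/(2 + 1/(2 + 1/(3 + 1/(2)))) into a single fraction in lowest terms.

Start with 2.
3 + 1/(2/1) = 3 + 1/2 = 7/2
2 + 1/(7/2) = 2 + 2/7 = 16/7
2 + 1/(16/7) = 2 + 7/16 = 39/16
2 + 1/(39/16) = 2 + 16/39 = 94/39

94/39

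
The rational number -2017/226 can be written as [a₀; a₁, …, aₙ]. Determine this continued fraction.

Apply division with remainder until the remainder is 0:
-2017 ÷ 226 → quotient -9, remainder 17
226 ÷ 17 → quotient 13, remainder 5
17 ÷ 5 → quotient 3, remainder 2
5 ÷ 2 → quotient 2, remainder 1
2 ÷ 1 → quotient 2, remainder 0

[-9; 13, 3, 2, 2]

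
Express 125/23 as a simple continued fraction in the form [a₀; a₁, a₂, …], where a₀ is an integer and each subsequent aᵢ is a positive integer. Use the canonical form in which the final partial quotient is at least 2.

[5; 2, 3, 3]

Repeatedly divide and take the remainder:
125 ÷ 23 → quotient 5, remainder 10
23 ÷ 10 → quotient 2, remainder 3
10 ÷ 3 → quotient 3, remainder 1
3 ÷ 1 → quotient 3, remainder 0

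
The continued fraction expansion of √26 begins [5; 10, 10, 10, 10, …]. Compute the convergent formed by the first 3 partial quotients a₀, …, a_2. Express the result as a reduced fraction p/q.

515/101

Compute successive convergents:
a_0 = 5: 5/1
a_1 = 10: 51/10
a_2 = 10: 515/101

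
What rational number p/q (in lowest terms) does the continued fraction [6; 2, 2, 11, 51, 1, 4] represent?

Use the convergent recurrence hₖ = aₖ·hₖ₋₁ + hₖ₋₂ (and likewise for the denominators kₖ):
a_0 = 6: 6/1
a_1 = 2: 13/2
a_2 = 2: 32/5
a_3 = 11: 365/57
a_4 = 51: 18647/2912
a_5 = 1: 19012/2969
a_6 = 4: 94695/14788

94695/14788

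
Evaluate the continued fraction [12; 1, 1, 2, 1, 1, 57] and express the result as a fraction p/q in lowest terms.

a_0 = 12: 12/1
a_1 = 1: 13/1
a_2 = 1: 25/2
a_3 = 2: 63/5
a_4 = 1: 88/7
a_5 = 1: 151/12
a_6 = 57: 8695/691

8695/691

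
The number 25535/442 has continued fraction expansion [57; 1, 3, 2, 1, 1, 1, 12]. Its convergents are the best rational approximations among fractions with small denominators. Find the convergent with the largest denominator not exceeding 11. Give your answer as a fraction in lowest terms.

520/9

a_0 = 57: 57/1  (≤ bound)
a_1 = 1: 58/1  (≤ bound)
a_2 = 3: 231/4  (≤ bound)
a_3 = 2: 520/9  (≤ bound)
a_4 = 1: 751/13  (> 11, stop)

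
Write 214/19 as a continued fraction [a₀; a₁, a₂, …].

[11; 3, 1, 4]

214 ÷ 19 → quotient 11, remainder 5
19 ÷ 5 → quotient 3, remainder 4
5 ÷ 4 → quotient 1, remainder 1
4 ÷ 1 → quotient 4, remainder 0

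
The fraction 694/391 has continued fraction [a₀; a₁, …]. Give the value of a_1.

1

694 ÷ 391 → quotient 1, remainder 303
391 ÷ 303 → quotient 1, remainder 88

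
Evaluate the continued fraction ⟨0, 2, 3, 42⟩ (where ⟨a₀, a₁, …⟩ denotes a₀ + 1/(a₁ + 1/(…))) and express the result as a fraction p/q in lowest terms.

Compute successive convergents:
a_0 = 0: 0/1
a_1 = 2: 1/2
a_2 = 3: 3/7
a_3 = 42: 127/296

127/296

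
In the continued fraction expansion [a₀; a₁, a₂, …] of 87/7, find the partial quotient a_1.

2

⌊87/7⌋ = 12, remainder 3
⌊7/3⌋ = 2, remainder 1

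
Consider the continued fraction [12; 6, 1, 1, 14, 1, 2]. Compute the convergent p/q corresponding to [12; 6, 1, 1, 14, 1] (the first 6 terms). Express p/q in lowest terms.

a_0 = 12: 12/1
a_1 = 6: 73/6
a_2 = 1: 85/7
a_3 = 1: 158/13
a_4 = 14: 2297/189
a_5 = 1: 2455/202

2455/202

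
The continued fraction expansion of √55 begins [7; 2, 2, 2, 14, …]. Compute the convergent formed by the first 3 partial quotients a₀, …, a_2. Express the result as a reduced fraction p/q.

37/5

Build up convergents one term at a time:
a_0 = 7: 7/1
a_1 = 2: 15/2
a_2 = 2: 37/5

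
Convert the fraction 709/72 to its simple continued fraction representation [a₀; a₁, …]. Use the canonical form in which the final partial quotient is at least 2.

Apply division with remainder until the remainder is 0:
709 = 9·72 + 61, so a_0 = 9
72 = 1·61 + 11, so a_1 = 1
61 = 5·11 + 6, so a_2 = 5
11 = 1·6 + 5, so a_3 = 1
6 = 1·5 + 1, so a_4 = 1
5 = 5·1 + 0, so a_5 = 5

[9; 1, 5, 1, 1, 5]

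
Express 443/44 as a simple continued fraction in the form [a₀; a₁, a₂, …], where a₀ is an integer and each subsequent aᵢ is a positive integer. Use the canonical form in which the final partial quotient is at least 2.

[10; 14, 1, 2]

⌊443/44⌋ = 10, remainder 3
⌊44/3⌋ = 14, remainder 2
⌊3/2⌋ = 1, remainder 1
⌊2/1⌋ = 2, remainder 0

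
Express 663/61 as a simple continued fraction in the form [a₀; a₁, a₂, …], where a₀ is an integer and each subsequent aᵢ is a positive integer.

663 = 10·61 + 53, so a_0 = 10
61 = 1·53 + 8, so a_1 = 1
53 = 6·8 + 5, so a_2 = 6
8 = 1·5 + 3, so a_3 = 1
5 = 1·3 + 2, so a_4 = 1
3 = 1·2 + 1, so a_5 = 1
2 = 2·1 + 0, so a_6 = 2

[10; 1, 6, 1, 1, 1, 2]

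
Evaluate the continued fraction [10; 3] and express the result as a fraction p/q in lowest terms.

Build up convergents one term at a time:
a_0 = 10: 10/1
a_1 = 3: 31/3

31/3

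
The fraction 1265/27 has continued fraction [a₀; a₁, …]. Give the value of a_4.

1265 = 46·27 + 23, so a_0 = 46
27 = 1·23 + 4, so a_1 = 1
23 = 5·4 + 3, so a_2 = 5
4 = 1·3 + 1, so a_3 = 1
3 = 3·1 + 0, so a_4 = 3

3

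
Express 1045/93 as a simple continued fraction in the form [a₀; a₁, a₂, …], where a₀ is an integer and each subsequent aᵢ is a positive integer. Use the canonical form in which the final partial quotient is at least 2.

[11; 4, 4, 2, 2]

1045 = 11·93 + 22, so a_0 = 11
93 = 4·22 + 5, so a_1 = 4
22 = 4·5 + 2, so a_2 = 4
5 = 2·2 + 1, so a_3 = 2
2 = 2·1 + 0, so a_4 = 2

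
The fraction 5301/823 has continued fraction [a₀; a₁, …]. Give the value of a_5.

1

⌊5301/823⌋ = 6, remainder 363
⌊823/363⌋ = 2, remainder 97
⌊363/97⌋ = 3, remainder 72
⌊97/72⌋ = 1, remainder 25
⌊72/25⌋ = 2, remainder 22
⌊25/22⌋ = 1, remainder 3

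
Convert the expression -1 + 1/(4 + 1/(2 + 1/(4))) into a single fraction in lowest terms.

-31/40

Starting at the tail and folding back:
Start with 4.
2 + 1/(4/1) = 2 + 1/4 = 9/4
4 + 1/(9/4) = 4 + 4/9 = 40/9
-1 + 1/(40/9) = -1 + 9/40 = -31/40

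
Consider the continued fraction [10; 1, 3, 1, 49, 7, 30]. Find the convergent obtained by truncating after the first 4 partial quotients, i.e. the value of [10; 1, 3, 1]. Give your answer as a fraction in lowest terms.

Compute successive convergents:
a_0 = 10: 10/1
a_1 = 1: 11/1
a_2 = 3: 43/4
a_3 = 1: 54/5

54/5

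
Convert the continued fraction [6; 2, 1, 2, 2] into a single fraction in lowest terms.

a_0 = 6: 6/1
a_1 = 2: 13/2
a_2 = 1: 19/3
a_3 = 2: 51/8
a_4 = 2: 121/19

121/19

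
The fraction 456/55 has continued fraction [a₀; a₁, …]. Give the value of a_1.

⌊456/55⌋ = 8, remainder 16
⌊55/16⌋ = 3, remainder 7

3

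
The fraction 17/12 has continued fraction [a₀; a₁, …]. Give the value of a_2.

2

17 = 1·12 + 5, so a_0 = 1
12 = 2·5 + 2, so a_1 = 2
5 = 2·2 + 1, so a_2 = 2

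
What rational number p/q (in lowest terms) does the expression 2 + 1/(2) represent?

Start with 2.
2 + 1/(2/1) = 2 + 1/2 = 5/2

5/2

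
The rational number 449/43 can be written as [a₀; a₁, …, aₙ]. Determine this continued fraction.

[10; 2, 3, 1, 4]

⌊449/43⌋ = 10, remainder 19
⌊43/19⌋ = 2, remainder 5
⌊19/5⌋ = 3, remainder 4
⌊5/4⌋ = 1, remainder 1
⌊4/1⌋ = 4, remainder 0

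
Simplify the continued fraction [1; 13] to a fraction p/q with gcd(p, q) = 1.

14/13

a_0 = 1: 1/1
a_1 = 13: 14/13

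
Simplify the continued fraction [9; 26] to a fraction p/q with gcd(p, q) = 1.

a_0 = 9: 9/1
a_1 = 26: 235/26

235/26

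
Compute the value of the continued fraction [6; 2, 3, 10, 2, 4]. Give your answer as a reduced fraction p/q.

Start with 4.
2 + 1/(4/1) = 2 + 1/4 = 9/4
10 + 1/(9/4) = 10 + 4/9 = 94/9
3 + 1/(94/9) = 3 + 9/94 = 291/94
2 + 1/(291/94) = 2 + 94/291 = 676/291
6 + 1/(676/291) = 6 + 291/676 = 4347/676

4347/676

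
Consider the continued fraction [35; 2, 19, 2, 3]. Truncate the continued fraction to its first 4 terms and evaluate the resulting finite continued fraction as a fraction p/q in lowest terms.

2839/80

a_0 = 35: 35/1
a_1 = 2: 71/2
a_2 = 19: 1384/39
a_3 = 2: 2839/80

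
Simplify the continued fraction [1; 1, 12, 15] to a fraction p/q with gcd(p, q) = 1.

377/196

Build up convergents one term at a time:
a_0 = 1: 1/1
a_1 = 1: 2/1
a_2 = 12: 25/13
a_3 = 15: 377/196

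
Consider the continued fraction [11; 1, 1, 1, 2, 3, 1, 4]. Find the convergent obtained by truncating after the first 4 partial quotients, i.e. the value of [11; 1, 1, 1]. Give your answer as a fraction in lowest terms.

Collapse the nested fraction from the inside out:
Start with 1.
1 + 1/(1/1) = 1 + 1/1 = 2/1
1 + 1/(2/1) = 1 + 1/2 = 3/2
11 + 1/(3/2) = 11 + 2/3 = 35/3

35/3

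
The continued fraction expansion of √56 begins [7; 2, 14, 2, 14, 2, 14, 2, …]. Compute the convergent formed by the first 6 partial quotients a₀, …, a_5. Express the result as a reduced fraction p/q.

13455/1798

Use the convergent recurrence hₖ = aₖ·hₖ₋₁ + hₖ₋₂ (and likewise for the denominators kₖ):
a_0 = 7: 7/1
a_1 = 2: 15/2
a_2 = 14: 217/29
a_3 = 2: 449/60
a_4 = 14: 6503/869
a_5 = 2: 13455/1798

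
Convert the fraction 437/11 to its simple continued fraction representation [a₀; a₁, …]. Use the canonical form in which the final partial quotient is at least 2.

Apply division with remainder until the remainder is 0:
⌊437/11⌋ = 39, remainder 8
⌊11/8⌋ = 1, remainder 3
⌊8/3⌋ = 2, remainder 2
⌊3/2⌋ = 1, remainder 1
⌊2/1⌋ = 2, remainder 0

[39; 1, 2, 1, 2]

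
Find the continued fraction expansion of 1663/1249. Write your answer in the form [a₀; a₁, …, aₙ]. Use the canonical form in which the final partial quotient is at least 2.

Repeatedly divide and take the remainder:
1663 = 1·1249 + 414, so a_0 = 1
1249 = 3·414 + 7, so a_1 = 3
414 = 59·7 + 1, so a_2 = 59
7 = 7·1 + 0, so a_3 = 7

[1; 3, 59, 7]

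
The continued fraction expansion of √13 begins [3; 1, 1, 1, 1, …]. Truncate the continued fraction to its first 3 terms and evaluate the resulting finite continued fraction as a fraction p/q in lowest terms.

Start with 1.
1 + 1/(1/1) = 1 + 1/1 = 2/1
3 + 1/(2/1) = 3 + 1/2 = 7/2

7/2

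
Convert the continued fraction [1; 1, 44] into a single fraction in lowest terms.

89/45

Start with 44.
1 + 1/(44/1) = 1 + 1/44 = 45/44
1 + 1/(45/44) = 1 + 44/45 = 89/45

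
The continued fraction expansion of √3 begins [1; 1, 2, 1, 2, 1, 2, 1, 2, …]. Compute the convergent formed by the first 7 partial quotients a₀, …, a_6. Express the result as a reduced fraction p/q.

a_0 = 1: 1/1
a_1 = 1: 2/1
a_2 = 2: 5/3
a_3 = 1: 7/4
a_4 = 2: 19/11
a_5 = 1: 26/15
a_6 = 2: 71/41

71/41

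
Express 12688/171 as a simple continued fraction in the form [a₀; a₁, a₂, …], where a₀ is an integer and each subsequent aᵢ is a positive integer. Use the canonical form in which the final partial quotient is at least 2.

Run the Euclidean algorithm, recording each quotient:
12688 ÷ 171 → quotient 74, remainder 34
171 ÷ 34 → quotient 5, remainder 1
34 ÷ 1 → quotient 34, remainder 0

[74; 5, 34]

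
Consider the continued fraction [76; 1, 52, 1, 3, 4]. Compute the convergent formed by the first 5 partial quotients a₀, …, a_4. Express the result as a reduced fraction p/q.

Start with 3.
1 + 1/(3/1) = 1 + 1/3 = 4/3
52 + 1/(4/3) = 52 + 3/4 = 211/4
1 + 1/(211/4) = 1 + 4/211 = 215/211
76 + 1/(215/211) = 76 + 211/215 = 16551/215

16551/215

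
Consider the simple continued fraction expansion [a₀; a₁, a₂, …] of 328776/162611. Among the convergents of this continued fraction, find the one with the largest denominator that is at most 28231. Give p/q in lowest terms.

List convergents until the denominator exceeds the bound:
a_0 = 2: 2/1  (≤ bound)
a_1 = 45: 91/45  (≤ bound)
a_2 = 1: 93/46  (≤ bound)
a_3 = 3: 370/183  (≤ bound)
a_4 = 14: 5273/2608  (≤ bound)
a_5 = 12: 63646/31479  (> 28231, stop)

5273/2608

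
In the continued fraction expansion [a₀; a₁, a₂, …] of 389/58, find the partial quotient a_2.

2

Apply division with remainder until the remainder is 0:
⌊389/58⌋ = 6, remainder 41
⌊58/41⌋ = 1, remainder 17
⌊41/17⌋ = 2, remainder 7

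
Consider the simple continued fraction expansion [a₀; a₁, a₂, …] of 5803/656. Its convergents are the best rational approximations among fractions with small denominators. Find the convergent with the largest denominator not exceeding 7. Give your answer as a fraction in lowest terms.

53/6

a_0 = 8: 8/1  (≤ bound)
a_1 = 1: 9/1  (≤ bound)
a_2 = 5: 53/6  (≤ bound)
a_3 = 2: 115/13  (> 7, stop)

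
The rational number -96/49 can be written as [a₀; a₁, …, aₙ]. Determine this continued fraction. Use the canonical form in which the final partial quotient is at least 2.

[-2; 24, 2]

-96 ÷ 49 → quotient -2, remainder 2
49 ÷ 2 → quotient 24, remainder 1
2 ÷ 1 → quotient 2, remainder 0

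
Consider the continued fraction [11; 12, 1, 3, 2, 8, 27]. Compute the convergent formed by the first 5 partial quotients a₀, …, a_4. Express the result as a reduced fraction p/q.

1274/115

Start with 2.
3 + 1/(2/1) = 3 + 1/2 = 7/2
1 + 1/(7/2) = 1 + 2/7 = 9/7
12 + 1/(9/7) = 12 + 7/9 = 115/9
11 + 1/(115/9) = 11 + 9/115 = 1274/115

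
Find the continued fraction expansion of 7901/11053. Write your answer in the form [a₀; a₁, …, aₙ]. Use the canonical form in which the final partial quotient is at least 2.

[0; 1, 2, 1, 1, 37, 42]

7901 = 0·11053 + 7901, so a_0 = 0
11053 = 1·7901 + 3152, so a_1 = 1
7901 = 2·3152 + 1597, so a_2 = 2
3152 = 1·1597 + 1555, so a_3 = 1
1597 = 1·1555 + 42, so a_4 = 1
1555 = 37·42 + 1, so a_5 = 37
42 = 42·1 + 0, so a_6 = 42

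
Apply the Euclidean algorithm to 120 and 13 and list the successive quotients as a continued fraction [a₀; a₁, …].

[9; 4, 3]

Repeatedly divide and take the remainder:
⌊120/13⌋ = 9, remainder 3
⌊13/3⌋ = 4, remainder 1
⌊3/1⌋ = 3, remainder 0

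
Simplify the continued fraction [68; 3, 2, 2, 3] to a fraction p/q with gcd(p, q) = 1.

3961/58

Start with 3.
2 + 1/(3/1) = 2 + 1/3 = 7/3
2 + 1/(7/3) = 2 + 3/7 = 17/7
3 + 1/(17/7) = 3 + 7/17 = 58/17
68 + 1/(58/17) = 68 + 17/58 = 3961/58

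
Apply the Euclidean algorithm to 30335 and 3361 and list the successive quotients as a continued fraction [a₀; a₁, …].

[9; 39, 12, 3, 2]

30335 = 9·3361 + 86, so a_0 = 9
3361 = 39·86 + 7, so a_1 = 39
86 = 12·7 + 2, so a_2 = 12
7 = 3·2 + 1, so a_3 = 3
2 = 2·1 + 0, so a_4 = 2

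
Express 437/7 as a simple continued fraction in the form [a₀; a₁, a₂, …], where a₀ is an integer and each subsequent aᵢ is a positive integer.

[62; 2, 3]

437 = 62·7 + 3, so a_0 = 62
7 = 2·3 + 1, so a_1 = 2
3 = 3·1 + 0, so a_2 = 3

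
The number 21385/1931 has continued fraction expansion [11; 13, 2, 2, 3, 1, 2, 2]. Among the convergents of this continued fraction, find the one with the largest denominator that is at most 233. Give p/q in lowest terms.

2525/228

a_0 = 11: 11/1  (≤ bound)
a_1 = 13: 144/13  (≤ bound)
a_2 = 2: 299/27  (≤ bound)
a_3 = 2: 742/67  (≤ bound)
a_4 = 3: 2525/228  (≤ bound)
a_5 = 1: 3267/295  (> 233, stop)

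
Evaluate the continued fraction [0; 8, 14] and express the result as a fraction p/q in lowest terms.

Start with 14.
8 + 1/(14/1) = 8 + 1/14 = 113/14
0 + 1/(113/14) = 0 + 14/113 = 14/113

14/113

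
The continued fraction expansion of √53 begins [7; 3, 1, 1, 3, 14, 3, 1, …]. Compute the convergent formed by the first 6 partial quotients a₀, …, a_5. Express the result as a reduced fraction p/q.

2599/357

Compute successive convergents:
a_0 = 7: 7/1
a_1 = 3: 22/3
a_2 = 1: 29/4
a_3 = 1: 51/7
a_4 = 3: 182/25
a_5 = 14: 2599/357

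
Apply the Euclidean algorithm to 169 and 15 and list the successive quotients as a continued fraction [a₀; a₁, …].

[11; 3, 1, 3]

Run the Euclidean algorithm, recording each quotient:
⌊169/15⌋ = 11, remainder 4
⌊15/4⌋ = 3, remainder 3
⌊4/3⌋ = 1, remainder 1
⌊3/1⌋ = 3, remainder 0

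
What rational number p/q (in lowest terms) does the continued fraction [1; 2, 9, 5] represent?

143/97

a_0 = 1: 1/1
a_1 = 2: 3/2
a_2 = 9: 28/19
a_3 = 5: 143/97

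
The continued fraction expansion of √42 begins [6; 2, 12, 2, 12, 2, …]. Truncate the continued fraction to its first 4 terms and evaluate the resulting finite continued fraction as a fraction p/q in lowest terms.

Compute successive convergents:
a_0 = 6: 6/1
a_1 = 2: 13/2
a_2 = 12: 162/25
a_3 = 2: 337/52

337/52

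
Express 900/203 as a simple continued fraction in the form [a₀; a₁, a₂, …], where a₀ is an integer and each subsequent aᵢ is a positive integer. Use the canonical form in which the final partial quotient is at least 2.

[4; 2, 3, 3, 1, 6]

900 ÷ 203 → quotient 4, remainder 88
203 ÷ 88 → quotient 2, remainder 27
88 ÷ 27 → quotient 3, remainder 7
27 ÷ 7 → quotient 3, remainder 6
7 ÷ 6 → quotient 1, remainder 1
6 ÷ 1 → quotient 6, remainder 0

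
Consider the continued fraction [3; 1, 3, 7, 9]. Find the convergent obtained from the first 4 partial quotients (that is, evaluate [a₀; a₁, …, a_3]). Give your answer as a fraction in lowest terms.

109/29

Starting at the tail and folding back:
Start with 7.
3 + 1/(7/1) = 3 + 1/7 = 22/7
1 + 1/(22/7) = 1 + 7/22 = 29/22
3 + 1/(29/22) = 3 + 22/29 = 109/29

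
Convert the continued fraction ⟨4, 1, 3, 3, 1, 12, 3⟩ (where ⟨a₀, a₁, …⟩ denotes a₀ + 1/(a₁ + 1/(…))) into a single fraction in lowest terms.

Compute successive convergents:
a_0 = 4: 4/1
a_1 = 1: 5/1
a_2 = 3: 19/4
a_3 = 3: 62/13
a_4 = 1: 81/17
a_5 = 12: 1034/217
a_6 = 3: 3183/668

3183/668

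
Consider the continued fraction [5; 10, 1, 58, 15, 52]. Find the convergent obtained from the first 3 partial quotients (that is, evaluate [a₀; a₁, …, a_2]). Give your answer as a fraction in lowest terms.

56/11

a_0 = 5: 5/1
a_1 = 10: 51/10
a_2 = 1: 56/11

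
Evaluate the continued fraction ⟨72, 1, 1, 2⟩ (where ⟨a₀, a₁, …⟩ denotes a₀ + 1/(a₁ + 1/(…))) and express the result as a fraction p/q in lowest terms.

a_0 = 72: 72/1
a_1 = 1: 73/1
a_2 = 1: 145/2
a_3 = 2: 363/5

363/5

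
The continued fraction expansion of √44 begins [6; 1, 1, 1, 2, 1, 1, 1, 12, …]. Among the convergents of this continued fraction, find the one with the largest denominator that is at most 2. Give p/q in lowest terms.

a_0 = 6: 6/1  (≤ bound)
a_1 = 1: 7/1  (≤ bound)
a_2 = 1: 13/2  (≤ bound)
a_3 = 1: 20/3  (> 2, stop)

13/2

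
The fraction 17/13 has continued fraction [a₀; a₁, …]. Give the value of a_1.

3

⌊17/13⌋ = 1, remainder 4
⌊13/4⌋ = 3, remainder 1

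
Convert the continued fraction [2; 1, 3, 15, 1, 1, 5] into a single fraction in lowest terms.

1914/695

Start with 5.
1 + 1/(5/1) = 1 + 1/5 = 6/5
1 + 1/(6/5) = 1 + 5/6 = 11/6
15 + 1/(11/6) = 15 + 6/11 = 171/11
3 + 1/(171/11) = 3 + 11/171 = 524/171
1 + 1/(524/171) = 1 + 171/524 = 695/524
2 + 1/(695/524) = 2 + 524/695 = 1914/695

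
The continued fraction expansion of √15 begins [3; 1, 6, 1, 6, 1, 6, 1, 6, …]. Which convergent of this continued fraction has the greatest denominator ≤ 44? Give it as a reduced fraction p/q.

31/8

a_0 = 3: 3/1  (≤ bound)
a_1 = 1: 4/1  (≤ bound)
a_2 = 6: 27/7  (≤ bound)
a_3 = 1: 31/8  (≤ bound)
a_4 = 6: 213/55  (> 44, stop)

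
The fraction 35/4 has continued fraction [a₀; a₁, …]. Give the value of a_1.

1

35 ÷ 4 → quotient 8, remainder 3
4 ÷ 3 → quotient 1, remainder 1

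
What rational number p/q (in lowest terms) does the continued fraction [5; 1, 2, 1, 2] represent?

Start with 2.
1 + 1/(2/1) = 1 + 1/2 = 3/2
2 + 1/(3/2) = 2 + 2/3 = 8/3
1 + 1/(8/3) = 1 + 3/8 = 11/8
5 + 1/(11/8) = 5 + 8/11 = 63/11

63/11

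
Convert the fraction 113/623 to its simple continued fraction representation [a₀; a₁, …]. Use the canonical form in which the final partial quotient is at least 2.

[0; 5, 1, 1, 18, 3]

113 ÷ 623 → quotient 0, remainder 113
623 ÷ 113 → quotient 5, remainder 58
113 ÷ 58 → quotient 1, remainder 55
58 ÷ 55 → quotient 1, remainder 3
55 ÷ 3 → quotient 18, remainder 1
3 ÷ 1 → quotient 3, remainder 0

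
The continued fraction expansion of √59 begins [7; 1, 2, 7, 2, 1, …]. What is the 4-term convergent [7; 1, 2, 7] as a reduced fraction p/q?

a_0 = 7: 7/1
a_1 = 1: 8/1
a_2 = 2: 23/3
a_3 = 7: 169/22

169/22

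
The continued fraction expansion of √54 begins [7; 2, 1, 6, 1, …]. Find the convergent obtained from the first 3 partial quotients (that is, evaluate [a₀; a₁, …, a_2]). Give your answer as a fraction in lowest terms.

22/3

a_0 = 7: 7/1
a_1 = 2: 15/2
a_2 = 1: 22/3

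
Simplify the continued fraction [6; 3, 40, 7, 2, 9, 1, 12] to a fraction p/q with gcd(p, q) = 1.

1557065/245959

a_0 = 6: 6/1
a_1 = 3: 19/3
a_2 = 40: 766/121
a_3 = 7: 5381/850
a_4 = 2: 11528/1821
a_5 = 9: 109133/17239
a_6 = 1: 120661/19060
a_7 = 12: 1557065/245959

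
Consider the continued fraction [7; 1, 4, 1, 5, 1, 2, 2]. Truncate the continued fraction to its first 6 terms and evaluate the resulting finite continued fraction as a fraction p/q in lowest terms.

321/41

Collapse the nested fraction from the inside out:
Start with 1.
5 + 1/(1/1) = 5 + 1/1 = 6/1
1 + 1/(6/1) = 1 + 1/6 = 7/6
4 + 1/(7/6) = 4 + 6/7 = 34/7
1 + 1/(34/7) = 1 + 7/34 = 41/34
7 + 1/(41/34) = 7 + 34/41 = 321/41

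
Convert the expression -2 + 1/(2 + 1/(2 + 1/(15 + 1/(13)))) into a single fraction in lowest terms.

Start with 13.
15 + 1/(13/1) = 15 + 1/13 = 196/13
2 + 1/(196/13) = 2 + 13/196 = 405/196
2 + 1/(405/196) = 2 + 196/405 = 1006/405
-2 + 1/(1006/405) = -2 + 405/1006 = -1607/1006

-1607/1006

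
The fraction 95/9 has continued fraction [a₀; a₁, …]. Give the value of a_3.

4

⌊95/9⌋ = 10, remainder 5
⌊9/5⌋ = 1, remainder 4
⌊5/4⌋ = 1, remainder 1
⌊4/1⌋ = 4, remainder 0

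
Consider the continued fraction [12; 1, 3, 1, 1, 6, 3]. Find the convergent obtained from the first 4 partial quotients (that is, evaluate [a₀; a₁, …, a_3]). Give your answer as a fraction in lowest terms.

64/5

Build up convergents one term at a time:
a_0 = 12: 12/1
a_1 = 1: 13/1
a_2 = 3: 51/4
a_3 = 1: 64/5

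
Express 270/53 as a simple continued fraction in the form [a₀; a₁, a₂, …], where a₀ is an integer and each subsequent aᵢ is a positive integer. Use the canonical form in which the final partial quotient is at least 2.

Run the Euclidean algorithm, recording each quotient:
⌊270/53⌋ = 5, remainder 5
⌊53/5⌋ = 10, remainder 3
⌊5/3⌋ = 1, remainder 2
⌊3/2⌋ = 1, remainder 1
⌊2/1⌋ = 2, remainder 0

[5; 10, 1, 1, 2]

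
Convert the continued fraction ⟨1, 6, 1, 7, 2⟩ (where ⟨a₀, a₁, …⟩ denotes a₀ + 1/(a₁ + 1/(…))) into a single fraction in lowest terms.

134/117

Start with 2.
7 + 1/(2/1) = 7 + 1/2 = 15/2
1 + 1/(15/2) = 1 + 2/15 = 17/15
6 + 1/(17/15) = 6 + 15/17 = 117/17
1 + 1/(117/17) = 1 + 17/117 = 134/117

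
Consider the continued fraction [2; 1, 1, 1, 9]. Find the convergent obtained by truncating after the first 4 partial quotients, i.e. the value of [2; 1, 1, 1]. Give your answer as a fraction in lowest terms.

8/3

Start with 1.
1 + 1/(1/1) = 1 + 1/1 = 2/1
1 + 1/(2/1) = 1 + 1/2 = 3/2
2 + 1/(3/2) = 2 + 2/3 = 8/3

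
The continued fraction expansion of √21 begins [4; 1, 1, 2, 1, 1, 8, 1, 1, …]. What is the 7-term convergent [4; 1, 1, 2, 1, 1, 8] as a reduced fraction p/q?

Compute successive convergents:
a_0 = 4: 4/1
a_1 = 1: 5/1
a_2 = 1: 9/2
a_3 = 2: 23/5
a_4 = 1: 32/7
a_5 = 1: 55/12
a_6 = 8: 472/103

472/103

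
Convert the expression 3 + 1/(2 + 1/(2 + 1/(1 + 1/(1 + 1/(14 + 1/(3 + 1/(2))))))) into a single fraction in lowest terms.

4268/1249

Use the convergent recurrence hₖ = aₖ·hₖ₋₁ + hₖ₋₂ (and likewise for the denominators kₖ):
a_0 = 3: 3/1
a_1 = 2: 7/2
a_2 = 2: 17/5
a_3 = 1: 24/7
a_4 = 1: 41/12
a_5 = 14: 598/175
a_6 = 3: 1835/537
a_7 = 2: 4268/1249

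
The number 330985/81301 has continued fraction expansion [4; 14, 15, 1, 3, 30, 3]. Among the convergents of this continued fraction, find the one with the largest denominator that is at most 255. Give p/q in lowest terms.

916/225

List convergents until the denominator exceeds the bound:
a_0 = 4: 4/1  (≤ bound)
a_1 = 14: 57/14  (≤ bound)
a_2 = 15: 859/211  (≤ bound)
a_3 = 1: 916/225  (≤ bound)
a_4 = 3: 3607/886  (> 255, stop)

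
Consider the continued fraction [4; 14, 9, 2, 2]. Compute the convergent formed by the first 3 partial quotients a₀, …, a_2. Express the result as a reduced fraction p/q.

517/127

Collapse the nested fraction from the inside out:
Start with 9.
14 + 1/(9/1) = 14 + 1/9 = 127/9
4 + 1/(127/9) = 4 + 9/127 = 517/127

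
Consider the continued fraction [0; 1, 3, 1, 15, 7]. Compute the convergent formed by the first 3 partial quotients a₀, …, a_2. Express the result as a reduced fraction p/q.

Use the convergent recurrence hₖ = aₖ·hₖ₋₁ + hₖ₋₂ (and likewise for the denominators kₖ):
a_0 = 0: 0/1
a_1 = 1: 1/1
a_2 = 3: 3/4

3/4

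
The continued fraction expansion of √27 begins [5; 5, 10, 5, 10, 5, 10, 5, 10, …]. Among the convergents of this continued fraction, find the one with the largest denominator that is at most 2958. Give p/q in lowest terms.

a_0 = 5: 5/1  (≤ bound)
a_1 = 5: 26/5  (≤ bound)
a_2 = 10: 265/51  (≤ bound)
a_3 = 5: 1351/260  (≤ bound)
a_4 = 10: 13775/2651  (≤ bound)
a_5 = 5: 70226/13515  (> 2958, stop)

13775/2651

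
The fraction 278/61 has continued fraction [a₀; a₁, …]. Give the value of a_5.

Repeatedly divide and take the remainder:
⌊278/61⌋ = 4, remainder 34
⌊61/34⌋ = 1, remainder 27
⌊34/27⌋ = 1, remainder 7
⌊27/7⌋ = 3, remainder 6
⌊7/6⌋ = 1, remainder 1
⌊6/1⌋ = 6, remainder 0

6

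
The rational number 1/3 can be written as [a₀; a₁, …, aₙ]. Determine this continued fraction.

[0; 3]

Run the Euclidean algorithm, recording each quotient:
⌊1/3⌋ = 0, remainder 1
⌊3/1⌋ = 3, remainder 0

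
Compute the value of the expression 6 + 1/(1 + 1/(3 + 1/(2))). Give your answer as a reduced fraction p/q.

61/9

Start with 2.
3 + 1/(2/1) = 3 + 1/2 = 7/2
1 + 1/(7/2) = 1 + 2/7 = 9/7
6 + 1/(9/7) = 6 + 7/9 = 61/9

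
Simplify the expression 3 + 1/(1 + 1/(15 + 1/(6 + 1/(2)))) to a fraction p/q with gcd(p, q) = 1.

827/210

Start with 2.
6 + 1/(2/1) = 6 + 1/2 = 13/2
15 + 1/(13/2) = 15 + 2/13 = 197/13
1 + 1/(197/13) = 1 + 13/197 = 210/197
3 + 1/(210/197) = 3 + 197/210 = 827/210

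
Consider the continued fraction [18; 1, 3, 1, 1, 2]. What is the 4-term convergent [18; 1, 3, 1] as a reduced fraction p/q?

94/5

Work from the innermost term outward:
Start with 1.
3 + 1/(1/1) = 3 + 1/1 = 4/1
1 + 1/(4/1) = 1 + 1/4 = 5/4
18 + 1/(5/4) = 18 + 4/5 = 94/5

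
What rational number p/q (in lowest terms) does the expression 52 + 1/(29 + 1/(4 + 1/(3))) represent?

19773/380

Collapse the nested fraction from the inside out:
Start with 3.
4 + 1/(3/1) = 4 + 1/3 = 13/3
29 + 1/(13/3) = 29 + 3/13 = 380/13
52 + 1/(380/13) = 52 + 13/380 = 19773/380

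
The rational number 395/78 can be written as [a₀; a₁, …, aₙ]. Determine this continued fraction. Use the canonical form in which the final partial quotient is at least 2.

[5; 15, 1, 1, 2]

395 = 5·78 + 5, so a_0 = 5
78 = 15·5 + 3, so a_1 = 15
5 = 1·3 + 2, so a_2 = 1
3 = 1·2 + 1, so a_3 = 1
2 = 2·1 + 0, so a_4 = 2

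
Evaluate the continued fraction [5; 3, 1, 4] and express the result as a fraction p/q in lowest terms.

a_0 = 5: 5/1
a_1 = 3: 16/3
a_2 = 1: 21/4
a_3 = 4: 100/19

100/19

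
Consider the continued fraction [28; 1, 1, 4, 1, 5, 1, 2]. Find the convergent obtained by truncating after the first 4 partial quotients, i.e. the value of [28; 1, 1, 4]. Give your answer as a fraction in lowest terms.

a_0 = 28: 28/1
a_1 = 1: 29/1
a_2 = 1: 57/2
a_3 = 4: 257/9

257/9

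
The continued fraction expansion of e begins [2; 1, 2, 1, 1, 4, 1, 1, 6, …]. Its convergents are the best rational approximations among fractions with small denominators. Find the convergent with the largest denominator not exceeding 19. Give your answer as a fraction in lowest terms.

19/7

a_0 = 2: 2/1  (≤ bound)
a_1 = 1: 3/1  (≤ bound)
a_2 = 2: 8/3  (≤ bound)
a_3 = 1: 11/4  (≤ bound)
a_4 = 1: 19/7  (≤ bound)
a_5 = 4: 87/32  (> 19, stop)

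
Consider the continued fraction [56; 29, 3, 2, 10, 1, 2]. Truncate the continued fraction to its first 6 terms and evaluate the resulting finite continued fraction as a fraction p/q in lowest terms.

131288/2343

Starting at the tail and folding back:
Start with 1.
10 + 1/(1/1) = 10 + 1/1 = 11/1
2 + 1/(11/1) = 2 + 1/11 = 23/11
3 + 1/(23/11) = 3 + 11/23 = 80/23
29 + 1/(80/23) = 29 + 23/80 = 2343/80
56 + 1/(2343/80) = 56 + 80/2343 = 131288/2343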